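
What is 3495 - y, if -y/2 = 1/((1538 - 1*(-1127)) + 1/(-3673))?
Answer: 17105484313/4894272 ≈ 3495.0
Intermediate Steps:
y = -3673/4894272 (y = -2/((1538 - 1*(-1127)) + 1/(-3673)) = -2/((1538 + 1127) - 1/3673) = -2/(2665 - 1/3673) = -2/9788544/3673 = -2*3673/9788544 = -3673/4894272 ≈ -0.00075047)
3495 - y = 3495 - 1*(-3673/4894272) = 3495 + 3673/4894272 = 17105484313/4894272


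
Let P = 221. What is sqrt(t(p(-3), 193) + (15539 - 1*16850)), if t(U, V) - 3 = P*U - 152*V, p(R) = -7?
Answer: I*sqrt(32191) ≈ 179.42*I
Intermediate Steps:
t(U, V) = 3 - 152*V + 221*U (t(U, V) = 3 + (221*U - 152*V) = 3 + (-152*V + 221*U) = 3 - 152*V + 221*U)
sqrt(t(p(-3), 193) + (15539 - 1*16850)) = sqrt((3 - 152*193 + 221*(-7)) + (15539 - 1*16850)) = sqrt((3 - 29336 - 1547) + (15539 - 16850)) = sqrt(-30880 - 1311) = sqrt(-32191) = I*sqrt(32191)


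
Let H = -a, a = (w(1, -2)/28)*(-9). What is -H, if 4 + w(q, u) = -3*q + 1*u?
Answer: 81/28 ≈ 2.8929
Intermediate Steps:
w(q, u) = -4 + u - 3*q (w(q, u) = -4 + (-3*q + 1*u) = -4 + (-3*q + u) = -4 + (u - 3*q) = -4 + u - 3*q)
a = 81/28 (a = ((-4 - 2 - 3*1)/28)*(-9) = ((-4 - 2 - 3)/28)*(-9) = ((1/28)*(-9))*(-9) = -9/28*(-9) = 81/28 ≈ 2.8929)
H = -81/28 (H = -1*81/28 = -81/28 ≈ -2.8929)
-H = -1*(-81/28) = 81/28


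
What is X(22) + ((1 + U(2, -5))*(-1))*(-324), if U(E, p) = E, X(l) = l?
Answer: 994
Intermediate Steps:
X(22) + ((1 + U(2, -5))*(-1))*(-324) = 22 + ((1 + 2)*(-1))*(-324) = 22 + (3*(-1))*(-324) = 22 - 3*(-324) = 22 + 972 = 994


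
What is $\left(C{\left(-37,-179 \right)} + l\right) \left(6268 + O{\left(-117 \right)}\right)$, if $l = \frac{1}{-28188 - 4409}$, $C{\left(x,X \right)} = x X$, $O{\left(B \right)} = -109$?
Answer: $\frac{1329666078870}{32597} \approx 4.0791 \cdot 10^{7}$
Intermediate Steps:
$C{\left(x,X \right)} = X x$
$l = - \frac{1}{32597}$ ($l = \frac{1}{-32597} = - \frac{1}{32597} \approx -3.0678 \cdot 10^{-5}$)
$\left(C{\left(-37,-179 \right)} + l\right) \left(6268 + O{\left(-117 \right)}\right) = \left(\left(-179\right) \left(-37\right) - \frac{1}{32597}\right) \left(6268 - 109\right) = \left(6623 - \frac{1}{32597}\right) 6159 = \frac{215889930}{32597} \cdot 6159 = \frac{1329666078870}{32597}$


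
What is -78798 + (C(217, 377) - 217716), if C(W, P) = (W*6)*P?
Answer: 194340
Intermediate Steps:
C(W, P) = 6*P*W (C(W, P) = (6*W)*P = 6*P*W)
-78798 + (C(217, 377) - 217716) = -78798 + (6*377*217 - 217716) = -78798 + (490854 - 217716) = -78798 + 273138 = 194340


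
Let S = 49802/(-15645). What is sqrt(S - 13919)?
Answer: I*sqrt(3407677454265)/15645 ≈ 117.99*I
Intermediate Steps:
S = -49802/15645 (S = 49802*(-1/15645) = -49802/15645 ≈ -3.1833)
sqrt(S - 13919) = sqrt(-49802/15645 - 13919) = sqrt(-217812557/15645) = I*sqrt(3407677454265)/15645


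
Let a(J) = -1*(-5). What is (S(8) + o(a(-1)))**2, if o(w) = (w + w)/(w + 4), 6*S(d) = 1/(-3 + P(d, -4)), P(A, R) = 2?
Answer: 289/324 ≈ 0.89198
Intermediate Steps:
a(J) = 5
S(d) = -1/6 (S(d) = 1/(6*(-3 + 2)) = (1/6)/(-1) = (1/6)*(-1) = -1/6)
o(w) = 2*w/(4 + w) (o(w) = (2*w)/(4 + w) = 2*w/(4 + w))
(S(8) + o(a(-1)))**2 = (-1/6 + 2*5/(4 + 5))**2 = (-1/6 + 2*5/9)**2 = (-1/6 + 2*5*(1/9))**2 = (-1/6 + 10/9)**2 = (17/18)**2 = 289/324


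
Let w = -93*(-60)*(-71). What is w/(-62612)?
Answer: 99045/15653 ≈ 6.3275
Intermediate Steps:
w = -396180 (w = 5580*(-71) = -396180)
w/(-62612) = -396180/(-62612) = -396180*(-1/62612) = 99045/15653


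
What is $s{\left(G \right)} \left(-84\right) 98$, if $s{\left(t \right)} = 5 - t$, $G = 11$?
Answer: $49392$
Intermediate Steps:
$s{\left(G \right)} \left(-84\right) 98 = \left(5 - 11\right) \left(-84\right) 98 = \left(-6\right) \left(-84\right) 98 = 504 \cdot 98 = 49392$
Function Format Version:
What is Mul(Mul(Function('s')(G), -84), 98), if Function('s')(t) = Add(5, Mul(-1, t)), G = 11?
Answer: 49392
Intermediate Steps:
Mul(Mul(Function('s')(G), -84), 98) = Mul(Mul(Add(5, Mul(-1, 11)), -84), 98) = Mul(Mul(Add(5, -11), -84), 98) = Mul(Mul(-6, -84), 98) = Mul(504, 98) = 49392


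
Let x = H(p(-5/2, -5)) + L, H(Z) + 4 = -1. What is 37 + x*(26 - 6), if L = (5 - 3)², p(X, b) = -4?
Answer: 17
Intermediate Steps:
H(Z) = -5 (H(Z) = -4 - 1 = -5)
L = 4 (L = 2² = 4)
x = -1 (x = -5 + 4 = -1)
37 + x*(26 - 6) = 37 - (26 - 6) = 37 - 1*20 = 37 - 20 = 17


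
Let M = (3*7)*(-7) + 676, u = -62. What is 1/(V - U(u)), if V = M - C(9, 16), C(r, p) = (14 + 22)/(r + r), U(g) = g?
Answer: 1/589 ≈ 0.0016978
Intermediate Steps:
M = 529 (M = 21*(-7) + 676 = -147 + 676 = 529)
C(r, p) = 18/r (C(r, p) = 36/((2*r)) = 36*(1/(2*r)) = 18/r)
V = 527 (V = 529 - 18/9 = 529 - 1*2 = 529 - 2 = 527)
1/(V - U(u)) = 1/(527 - 1*(-62)) = 1/(527 + 62) = 1/589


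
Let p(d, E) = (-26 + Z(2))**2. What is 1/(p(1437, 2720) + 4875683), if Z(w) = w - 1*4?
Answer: 1/4876467 ≈ 2.0507e-7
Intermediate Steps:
Z(w) = -4 + w (Z(w) = w - 4 = -4 + w)
p(d, E) = 784 (p(d, E) = (-26 + (-4 + 2))**2 = (-26 - 2)**2 = (-28)**2 = 784)
1/(p(1437, 2720) + 4875683) = 1/(784 + 4875683) = 1/4876467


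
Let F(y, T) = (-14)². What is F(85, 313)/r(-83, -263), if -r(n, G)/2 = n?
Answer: 98/83 ≈ 1.1807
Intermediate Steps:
F(y, T) = 196
r(n, G) = -2*n
F(85, 313)/r(-83, -263) = 196/((-2*(-83))) = 196/166 = 196*(1/166) = 98/83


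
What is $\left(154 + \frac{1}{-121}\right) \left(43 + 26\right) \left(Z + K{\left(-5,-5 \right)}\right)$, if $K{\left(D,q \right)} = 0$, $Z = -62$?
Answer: $- \frac{79711974}{121} \approx -6.5878 \cdot 10^{5}$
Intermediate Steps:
$\left(154 + \frac{1}{-121}\right) \left(43 + 26\right) \left(Z + K{\left(-5,-5 \right)}\right) = \left(154 + \frac{1}{-121}\right) \left(43 + 26\right) \left(-62 + 0\right) = \left(154 - \frac{1}{121}\right) 69 \left(-62\right) = \frac{18633}{121} \left(-4278\right) = - \frac{79711974}{121}$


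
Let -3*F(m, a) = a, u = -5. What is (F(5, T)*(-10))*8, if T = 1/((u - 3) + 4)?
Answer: -20/3 ≈ -6.6667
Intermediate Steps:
T = -1/4 (T = 1/((-5 - 3) + 4) = 1/(-8 + 4) = 1/(-4) = -1/4 ≈ -0.25000)
F(m, a) = -a/3
(F(5, T)*(-10))*8 = (-1/3*(-1/4)*(-10))*8 = ((1/12)*(-10))*8 = -5/6*8 = -20/3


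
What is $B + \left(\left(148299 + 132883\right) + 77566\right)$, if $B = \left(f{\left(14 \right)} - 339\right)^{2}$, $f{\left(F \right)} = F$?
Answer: $464373$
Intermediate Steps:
$B = 105625$ ($B = \left(14 - 339\right)^{2} = \left(-325\right)^{2} = 105625$)
$B + \left(\left(148299 + 132883\right) + 77566\right) = 105625 + \left(\left(148299 + 132883\right) + 77566\right) = 105625 + \left(281182 + 77566\right) = 105625 + 358748 = 464373$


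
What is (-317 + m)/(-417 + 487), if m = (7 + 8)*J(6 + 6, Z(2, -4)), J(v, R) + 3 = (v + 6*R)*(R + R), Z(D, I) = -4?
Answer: 77/5 ≈ 15.400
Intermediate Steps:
J(v, R) = -3 + 2*R*(v + 6*R) (J(v, R) = -3 + (v + 6*R)*(R + R) = -3 + (v + 6*R)*(2*R) = -3 + 2*R*(v + 6*R))
m = 1395 (m = (7 + 8)*(-3 + 12*(-4)² + 2*(-4)*(6 + 6)) = 15*(-3 + 12*16 + 2*(-4)*12) = 15*(-3 + 192 - 96) = 15*93 = 1395)
(-317 + m)/(-417 + 487) = (-317 + 1395)/(-417 + 487) = 1078/70 = 1078*(1/70) = 77/5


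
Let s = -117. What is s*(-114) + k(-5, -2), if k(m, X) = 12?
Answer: 13350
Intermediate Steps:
s*(-114) + k(-5, -2) = -117*(-114) + 12 = 13338 + 12 = 13350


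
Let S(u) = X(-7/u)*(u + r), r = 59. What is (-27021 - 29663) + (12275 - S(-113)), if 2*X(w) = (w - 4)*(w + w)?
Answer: -567226731/12769 ≈ -44422.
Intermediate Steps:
X(w) = w*(-4 + w) (X(w) = ((w - 4)*(w + w))/2 = ((-4 + w)*(2*w))/2 = (2*w*(-4 + w))/2 = w*(-4 + w))
S(u) = -7*(-4 - 7/u)*(59 + u)/u (S(u) = ((-7/u)*(-4 - 7/u))*(u + 59) = (-7*(-4 - 7/u)/u)*(59 + u) = -7*(-4 - 7/u)*(59 + u)/u)
(-27021 - 29663) + (12275 - S(-113)) = (-27021 - 29663) + (12275 - (28 + 1701/(-113) + 2891/(-113)**2)) = -56684 + (12275 - (28 + 1701*(-1/113) + 2891*(1/12769))) = -56684 + (12275 - (28 - 1701/113 + 2891/12769)) = -56684 + (12275 - 1*168210/12769) = -56684 + (12275 - 168210/12769) = -56684 + 156571265/12769 = -567226731/12769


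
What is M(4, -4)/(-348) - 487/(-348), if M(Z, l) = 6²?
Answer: 451/348 ≈ 1.2960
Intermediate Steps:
M(Z, l) = 36
M(4, -4)/(-348) - 487/(-348) = 36/(-348) - 487/(-348) = 36*(-1/348) - 487*(-1/348) = -3/29 + 487/348 = 451/348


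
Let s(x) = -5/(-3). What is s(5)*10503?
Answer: 17505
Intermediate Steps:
s(x) = 5/3 (s(x) = -5*(-1/3) = 5/3)
s(5)*10503 = (5/3)*10503 = 17505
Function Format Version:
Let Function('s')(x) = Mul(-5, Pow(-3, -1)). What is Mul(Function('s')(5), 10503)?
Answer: 17505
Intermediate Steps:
Function('s')(x) = Rational(5, 3) (Function('s')(x) = Mul(-5, Rational(-1, 3)) = Rational(5, 3))
Mul(Function('s')(5), 10503) = Mul(Rational(5, 3), 10503) = 17505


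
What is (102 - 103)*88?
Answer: -88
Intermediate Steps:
(102 - 103)*88 = -1*88 = -88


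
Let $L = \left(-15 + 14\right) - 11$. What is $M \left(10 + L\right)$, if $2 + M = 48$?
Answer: $-92$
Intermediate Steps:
$M = 46$ ($M = -2 + 48 = 46$)
$L = -12$ ($L = -1 - 11 = -12$)
$M \left(10 + L\right) = 46 \left(10 - 12\right) = 46 \left(-2\right) = -92$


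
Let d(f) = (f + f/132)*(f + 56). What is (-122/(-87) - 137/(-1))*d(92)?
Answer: 5451346012/2871 ≈ 1.8988e+6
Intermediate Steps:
d(f) = 133*f*(56 + f)/132 (d(f) = (f + f*(1/132))*(56 + f) = (f + f/132)*(56 + f) = (133*f/132)*(56 + f) = 133*f*(56 + f)/132)
(-122/(-87) - 137/(-1))*d(92) = (-122/(-87) - 137/(-1))*((133/132)*92*(56 + 92)) = (-122*(-1/87) - 137*(-1))*((133/132)*92*148) = (122/87 + 137)*(452732/33) = (12041/87)*(452732/33) = 5451346012/2871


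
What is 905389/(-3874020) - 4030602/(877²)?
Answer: -16310993696221/2979621128580 ≈ -5.4742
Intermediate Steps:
905389/(-3874020) - 4030602/(877²) = 905389*(-1/3874020) - 4030602/769129 = -905389/3874020 - 4030602*1/769129 = -905389/3874020 - 4030602/769129 = -16310993696221/2979621128580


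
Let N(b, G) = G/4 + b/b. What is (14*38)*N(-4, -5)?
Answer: -133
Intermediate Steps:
N(b, G) = 1 + G/4 (N(b, G) = G*(¼) + 1 = G/4 + 1 = 1 + G/4)
(14*38)*N(-4, -5) = (14*38)*(1 + (¼)*(-5)) = 532*(1 - 5/4) = 532*(-¼) = -133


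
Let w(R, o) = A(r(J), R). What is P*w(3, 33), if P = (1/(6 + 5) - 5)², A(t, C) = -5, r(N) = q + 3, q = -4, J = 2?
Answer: -14580/121 ≈ -120.50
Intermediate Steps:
r(N) = -1 (r(N) = -4 + 3 = -1)
w(R, o) = -5
P = 2916/121 (P = (1/11 - 5)² = (-54/11)² = 2916/121 ≈ 24.099)
P*w(3, 33) = (2916/121)*(-5) = -14580/121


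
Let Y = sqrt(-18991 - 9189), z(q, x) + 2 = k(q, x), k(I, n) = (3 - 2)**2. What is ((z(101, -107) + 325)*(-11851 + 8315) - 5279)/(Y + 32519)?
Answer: -37427515417/1057513541 + 2301886*I*sqrt(7045)/1057513541 ≈ -35.392 + 0.1827*I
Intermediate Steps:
k(I, n) = 1 (k(I, n) = 1**2 = 1)
z(q, x) = -1 (z(q, x) = -2 + 1 = -1)
Y = 2*I*sqrt(7045) (Y = sqrt(-28180) = 2*I*sqrt(7045) ≈ 167.87*I)
((z(101, -107) + 325)*(-11851 + 8315) - 5279)/(Y + 32519) = ((-1 + 325)*(-11851 + 8315) - 5279)/(2*I*sqrt(7045) + 32519) = (324*(-3536) - 5279)/(32519 + 2*I*sqrt(7045)) = (-1145664 - 5279)/(32519 + 2*I*sqrt(7045)) = -1150943/(32519 + 2*I*sqrt(7045))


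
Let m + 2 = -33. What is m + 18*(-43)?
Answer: -809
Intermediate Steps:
m = -35 (m = -2 - 33 = -35)
m + 18*(-43) = -35 + 18*(-43) = -35 - 774 = -809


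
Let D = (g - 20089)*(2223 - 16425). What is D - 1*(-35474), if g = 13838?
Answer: 88812176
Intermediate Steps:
D = 88776702 (D = (13838 - 20089)*(2223 - 16425) = -6251*(-14202) = 88776702)
D - 1*(-35474) = 88776702 - 1*(-35474) = 88776702 + 35474 = 88812176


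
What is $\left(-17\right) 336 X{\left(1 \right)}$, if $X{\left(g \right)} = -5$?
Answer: $28560$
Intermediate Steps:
$\left(-17\right) 336 X{\left(1 \right)} = \left(-17\right) 336 \left(-5\right) = \left(-5712\right) \left(-5\right) = 28560$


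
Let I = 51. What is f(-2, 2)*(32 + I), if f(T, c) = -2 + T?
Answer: -332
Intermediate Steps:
f(-2, 2)*(32 + I) = (-2 - 2)*(32 + 51) = -4*83 = -332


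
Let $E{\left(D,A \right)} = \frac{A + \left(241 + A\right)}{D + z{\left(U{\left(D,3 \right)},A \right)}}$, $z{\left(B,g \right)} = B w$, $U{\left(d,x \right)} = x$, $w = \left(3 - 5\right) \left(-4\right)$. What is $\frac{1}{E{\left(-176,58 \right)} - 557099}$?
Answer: $- \frac{152}{84679405} \approx -1.795 \cdot 10^{-6}$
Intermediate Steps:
$w = 8$ ($w = \left(-2\right) \left(-4\right) = 8$)
$z{\left(B,g \right)} = 8 B$ ($z{\left(B,g \right)} = B 8 = 8 B$)
$E{\left(D,A \right)} = \frac{241 + 2 A}{24 + D}$ ($E{\left(D,A \right)} = \frac{A + \left(241 + A\right)}{D + 8 \cdot 3} = \frac{241 + 2 A}{D + 24} = \frac{241 + 2 A}{24 + D}$)
$\frac{1}{E{\left(-176,58 \right)} - 557099} = \frac{1}{\frac{241 + 2 \cdot 58}{24 - 176} - 557099} = \frac{1}{\frac{241 + 116}{-152} - 557099} = \frac{1}{\left(- \frac{1}{152}\right) 357 - 557099} = \frac{1}{- \frac{357}{152} - 557099} = \frac{1}{- \frac{84679405}{152}} = - \frac{152}{84679405}$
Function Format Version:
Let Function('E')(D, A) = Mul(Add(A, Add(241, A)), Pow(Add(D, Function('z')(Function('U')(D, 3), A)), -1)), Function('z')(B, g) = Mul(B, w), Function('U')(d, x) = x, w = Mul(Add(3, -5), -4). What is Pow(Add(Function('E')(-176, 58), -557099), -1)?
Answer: Rational(-152, 84679405) ≈ -1.7950e-6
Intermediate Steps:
w = 8 (w = Mul(-2, -4) = 8)
Function('z')(B, g) = Mul(8, B) (Function('z')(B, g) = Mul(B, 8) = Mul(8, B))
Function('E')(D, A) = Mul(Pow(Add(24, D), -1), Add(241, Mul(2, A))) (Function('E')(D, A) = Mul(Add(A, Add(241, A)), Pow(Add(D, Mul(8, 3)), -1)) = Mul(Add(241, Mul(2, A)), Pow(Add(D, 24), -1)) = Mul(Add(241, Mul(2, A)), Pow(Add(24, D), -1)) = Mul(Pow(Add(24, D), -1), Add(241, Mul(2, A))))
Pow(Add(Function('E')(-176, 58), -557099), -1) = Pow(Add(Mul(Pow(Add(24, -176), -1), Add(241, Mul(2, 58))), -557099), -1) = Pow(Add(Mul(Pow(-152, -1), Add(241, 116)), -557099), -1) = Pow(Add(Mul(Rational(-1, 152), 357), -557099), -1) = Pow(Add(Rational(-357, 152), -557099), -1) = Pow(Rational(-84679405, 152), -1) = Rational(-152, 84679405)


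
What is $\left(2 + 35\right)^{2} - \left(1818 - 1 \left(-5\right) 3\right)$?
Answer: $-464$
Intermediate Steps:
$\left(2 + 35\right)^{2} - \left(1818 - 1 \left(-5\right) 3\right) = 37^{2} - \left(1818 - \left(-5\right) 3\right) = 1369 - \left(1818 - -15\right) = 1369 - \left(1818 + 15\right) = 1369 - 1833 = -464$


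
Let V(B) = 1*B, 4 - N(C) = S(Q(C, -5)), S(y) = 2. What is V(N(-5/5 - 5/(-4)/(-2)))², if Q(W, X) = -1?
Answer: 4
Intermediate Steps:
N(C) = 2 (N(C) = 4 - 1*2 = 4 - 2 = 2)
V(B) = B
V(N(-5/5 - 5/(-4)/(-2)))² = 2² = 4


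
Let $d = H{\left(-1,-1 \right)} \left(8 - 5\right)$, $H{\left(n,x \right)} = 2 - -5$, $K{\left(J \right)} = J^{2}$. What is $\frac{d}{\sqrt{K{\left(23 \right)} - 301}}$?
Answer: $\frac{7 \sqrt{57}}{38} \approx 1.3908$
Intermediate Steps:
$H{\left(n,x \right)} = 7$ ($H{\left(n,x \right)} = 2 + 5 = 7$)
$d = 21$ ($d = 7 \left(8 - 5\right) = 7 \cdot 3 = 21$)
$\frac{d}{\sqrt{K{\left(23 \right)} - 301}} = \frac{21}{\sqrt{23^{2} - 301}} = \frac{21}{\sqrt{529 - 301}} = \frac{21}{\sqrt{228}} = \frac{21}{2 \sqrt{57}} = 21 \frac{\sqrt{57}}{114} = \frac{7 \sqrt{57}}{38}$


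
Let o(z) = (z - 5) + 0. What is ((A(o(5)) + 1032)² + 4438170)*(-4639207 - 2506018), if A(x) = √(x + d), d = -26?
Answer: -39321373572800 - 14747744400*I*√26 ≈ -3.9321e+13 - 7.5199e+10*I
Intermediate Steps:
o(z) = -5 + z (o(z) = (-5 + z) + 0 = -5 + z)
A(x) = √(-26 + x) (A(x) = √(x - 26) = √(-26 + x))
((A(o(5)) + 1032)² + 4438170)*(-4639207 - 2506018) = ((√(-26 + (-5 + 5)) + 1032)² + 4438170)*(-4639207 - 2506018) = ((√(-26 + 0) + 1032)² + 4438170)*(-7145225) = ((√(-26) + 1032)² + 4438170)*(-7145225) = ((I*√26 + 1032)² + 4438170)*(-7145225) = ((1032 + I*√26)² + 4438170)*(-7145225) = (4438170 + (1032 + I*√26)²)*(-7145225) = -31711723238250 - 7145225*(1032 + I*√26)²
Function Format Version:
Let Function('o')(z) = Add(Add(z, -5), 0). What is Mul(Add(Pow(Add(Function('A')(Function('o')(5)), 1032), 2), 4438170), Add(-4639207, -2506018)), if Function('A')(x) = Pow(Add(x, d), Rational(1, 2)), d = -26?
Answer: Add(-39321373572800, Mul(-14747744400, I, Pow(26, Rational(1, 2)))) ≈ Add(-3.9321e+13, Mul(-7.5199e+10, I))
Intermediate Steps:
Function('o')(z) = Add(-5, z) (Function('o')(z) = Add(Add(-5, z), 0) = Add(-5, z))
Function('A')(x) = Pow(Add(-26, x), Rational(1, 2)) (Function('A')(x) = Pow(Add(x, -26), Rational(1, 2)) = Pow(Add(-26, x), Rational(1, 2)))
Mul(Add(Pow(Add(Function('A')(Function('o')(5)), 1032), 2), 4438170), Add(-4639207, -2506018)) = Mul(Add(Pow(Add(Pow(Add(-26, Add(-5, 5)), Rational(1, 2)), 1032), 2), 4438170), Add(-4639207, -2506018)) = Mul(Add(Pow(Add(Pow(Add(-26, 0), Rational(1, 2)), 1032), 2), 4438170), -7145225) = Mul(Add(Pow(Add(Pow(-26, Rational(1, 2)), 1032), 2), 4438170), -7145225) = Mul(Add(Pow(Add(Mul(I, Pow(26, Rational(1, 2))), 1032), 2), 4438170), -7145225) = Mul(Add(Pow(Add(1032, Mul(I, Pow(26, Rational(1, 2)))), 2), 4438170), -7145225) = Mul(Add(4438170, Pow(Add(1032, Mul(I, Pow(26, Rational(1, 2)))), 2)), -7145225) = Add(-31711723238250, Mul(-7145225, Pow(Add(1032, Mul(I, Pow(26, Rational(1, 2)))), 2)))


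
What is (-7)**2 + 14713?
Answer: 14762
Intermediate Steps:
(-7)**2 + 14713 = 49 + 14713 = 14762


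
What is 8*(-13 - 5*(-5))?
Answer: 96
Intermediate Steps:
8*(-13 - 5*(-5)) = 8*(-13 + 25) = 8*12 = 96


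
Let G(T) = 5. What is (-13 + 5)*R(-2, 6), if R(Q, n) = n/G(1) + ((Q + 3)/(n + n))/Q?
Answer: -139/15 ≈ -9.2667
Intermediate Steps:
R(Q, n) = n/5 + (3 + Q)/(2*Q*n) (R(Q, n) = n/5 + ((Q + 3)/(n + n))/Q = n*(⅕) + ((3 + Q)/((2*n)))/Q = n/5 + ((3 + Q)*(1/(2*n)))/Q = n/5 + ((3 + Q)/(2*n))/Q = n/5 + (3 + Q)/(2*Q*n))
(-13 + 5)*R(-2, 6) = (-13 + 5)*((½)/6 + (⅕)*6 + (3/2)/(-2*6)) = -8*((½)*(⅙) + 6/5 + (3/2)*(-½)*(⅙)) = -8*(1/12 + 6/5 - ⅛) = -8*139/120 = -139/15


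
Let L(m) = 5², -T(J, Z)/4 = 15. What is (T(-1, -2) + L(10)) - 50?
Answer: -85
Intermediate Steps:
T(J, Z) = -60 (T(J, Z) = -4*15 = -60)
L(m) = 25
(T(-1, -2) + L(10)) - 50 = (-60 + 25) - 50 = -35 - 50 = -85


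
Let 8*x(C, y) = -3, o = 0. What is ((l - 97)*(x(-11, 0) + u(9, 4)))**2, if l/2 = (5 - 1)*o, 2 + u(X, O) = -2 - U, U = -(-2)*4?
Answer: 92217609/64 ≈ 1.4409e+6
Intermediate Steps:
x(C, y) = -3/8 (x(C, y) = (1/8)*(-3) = -3/8)
U = 8 (U = -1*(-8) = 8)
u(X, O) = -12 (u(X, O) = -2 + (-2 - 1*8) = -2 + (-2 - 8) = -2 - 10 = -12)
l = 0 (l = 2*((5 - 1)*0) = 2*(4*0) = 2*0 = 0)
((l - 97)*(x(-11, 0) + u(9, 4)))**2 = ((0 - 97)*(-3/8 - 12))**2 = (-97*(-99/8))**2 = (9603/8)**2 = 92217609/64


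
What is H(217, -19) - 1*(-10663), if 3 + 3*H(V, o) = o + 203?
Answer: 32170/3 ≈ 10723.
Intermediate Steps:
H(V, o) = 200/3 + o/3 (H(V, o) = -1 + (o + 203)/3 = -1 + (203 + o)/3 = -1 + (203/3 + o/3) = 200/3 + o/3)
H(217, -19) - 1*(-10663) = (200/3 + (⅓)*(-19)) - 1*(-10663) = (200/3 - 19/3) + 10663 = 181/3 + 10663 = 32170/3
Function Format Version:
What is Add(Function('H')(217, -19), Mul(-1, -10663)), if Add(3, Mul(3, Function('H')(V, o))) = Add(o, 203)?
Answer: Rational(32170, 3) ≈ 10723.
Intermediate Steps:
Function('H')(V, o) = Add(Rational(200, 3), Mul(Rational(1, 3), o)) (Function('H')(V, o) = Add(-1, Mul(Rational(1, 3), Add(o, 203))) = Add(-1, Mul(Rational(1, 3), Add(203, o))) = Add(-1, Add(Rational(203, 3), Mul(Rational(1, 3), o))) = Add(Rational(200, 3), Mul(Rational(1, 3), o)))
Add(Function('H')(217, -19), Mul(-1, -10663)) = Add(Add(Rational(200, 3), Mul(Rational(1, 3), -19)), Mul(-1, -10663)) = Add(Add(Rational(200, 3), Rational(-19, 3)), 10663) = Add(Rational(181, 3), 10663) = Rational(32170, 3)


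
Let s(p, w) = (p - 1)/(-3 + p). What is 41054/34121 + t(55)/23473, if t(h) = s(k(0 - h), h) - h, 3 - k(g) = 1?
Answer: 961749766/800922233 ≈ 1.2008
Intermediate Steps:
k(g) = 2 (k(g) = 3 - 1*1 = 3 - 1 = 2)
s(p, w) = (-1 + p)/(-3 + p)
t(h) = -1 - h (t(h) = (-1 + 2)/(-3 + 2) - h = 1/(-1) - h = -1*1 - h = -1 - h)
41054/34121 + t(55)/23473 = 41054/34121 + (-1 - 1*55)/23473 = 41054*(1/34121) + (-1 - 55)*(1/23473) = 41054/34121 - 56*1/23473 = 41054/34121 - 56/23473 = 961749766/800922233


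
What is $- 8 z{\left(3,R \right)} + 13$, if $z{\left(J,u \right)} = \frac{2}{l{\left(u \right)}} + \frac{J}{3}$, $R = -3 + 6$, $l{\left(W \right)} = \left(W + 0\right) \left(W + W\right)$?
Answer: $\frac{37}{9} \approx 4.1111$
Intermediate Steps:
$l{\left(W \right)} = 2 W^{2}$ ($l{\left(W \right)} = W 2 W = 2 W^{2}$)
$R = 3$
$z{\left(J,u \right)} = \frac{1}{u^{2}} + \frac{J}{3}$ ($z{\left(J,u \right)} = \frac{2}{2 u^{2}} + \frac{J}{3} = 2 \frac{1}{2 u^{2}} + J \frac{1}{3} = \frac{1}{u^{2}} + \frac{J}{3}$)
$- 8 z{\left(3,R \right)} + 13 = - 8 \left(\frac{1}{9} + \frac{1}{3} \cdot 3\right) + 13 = - 8 \left(\frac{1}{9} + 1\right) + 13 = \left(-8\right) \frac{10}{9} + 13 = - \frac{80}{9} + 13 = \frac{37}{9}$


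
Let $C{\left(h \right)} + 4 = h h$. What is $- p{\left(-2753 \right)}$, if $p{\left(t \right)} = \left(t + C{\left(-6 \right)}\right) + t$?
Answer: $5474$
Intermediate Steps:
$C{\left(h \right)} = -4 + h^{2}$ ($C{\left(h \right)} = -4 + h h = -4 + h^{2}$)
$p{\left(t \right)} = 32 + 2 t$ ($p{\left(t \right)} = \left(t - \left(4 - \left(-6\right)^{2}\right)\right) + t = \left(t + \left(-4 + 36\right)\right) + t = \left(t + 32\right) + t = \left(32 + t\right) + t = 32 + 2 t$)
$- p{\left(-2753 \right)} = - (32 + 2 \left(-2753\right)) = - (32 - 5506) = \left(-1\right) \left(-5474\right) = 5474$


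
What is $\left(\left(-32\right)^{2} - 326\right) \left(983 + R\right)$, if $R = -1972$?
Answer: $-690322$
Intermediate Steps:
$\left(\left(-32\right)^{2} - 326\right) \left(983 + R\right) = \left(\left(-32\right)^{2} - 326\right) \left(983 - 1972\right) = \left(1024 - 326\right) \left(-989\right) = 698 \left(-989\right) = -690322$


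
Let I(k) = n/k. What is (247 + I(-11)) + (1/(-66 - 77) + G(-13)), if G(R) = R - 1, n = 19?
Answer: 33071/143 ≈ 231.27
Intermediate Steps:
I(k) = 19/k
G(R) = -1 + R
(247 + I(-11)) + (1/(-66 - 77) + G(-13)) = (247 + 19/(-11)) + (1/(-66 - 77) + (-1 - 13)) = (247 + 19*(-1/11)) + (1/(-143) - 14) = (247 - 19/11) + (-1/143 - 14) = 2698/11 - 2003/143 = 33071/143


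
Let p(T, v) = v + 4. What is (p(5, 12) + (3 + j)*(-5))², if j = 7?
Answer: 1156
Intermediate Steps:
p(T, v) = 4 + v
(p(5, 12) + (3 + j)*(-5))² = ((4 + 12) + (3 + 7)*(-5))² = (16 + 10*(-5))² = (16 - 50)² = (-34)² = 1156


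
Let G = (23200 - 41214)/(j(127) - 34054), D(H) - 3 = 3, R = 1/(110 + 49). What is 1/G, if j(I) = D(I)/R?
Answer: 16550/9007 ≈ 1.8375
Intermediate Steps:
R = 1/159 ≈ 0.0062893
D(H) = 6 (D(H) = 3 + 3 = 6)
j(I) = 954 (j(I) = 6/(1/159) = 6*159 = 954)
G = 9007/16550 (G = (23200 - 41214)/(954 - 34054) = -18014/(-33100) = -18014*(-1/33100) = 9007/16550 ≈ 0.54423)
1/G = 1/(9007/16550) = 16550/9007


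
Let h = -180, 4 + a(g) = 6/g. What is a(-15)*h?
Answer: 792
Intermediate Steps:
a(g) = -4 + 6/g
a(-15)*h = (-4 + 6/(-15))*(-180) = (-4 + 6*(-1/15))*(-180) = (-4 - ⅖)*(-180) = -22/5*(-180) = 792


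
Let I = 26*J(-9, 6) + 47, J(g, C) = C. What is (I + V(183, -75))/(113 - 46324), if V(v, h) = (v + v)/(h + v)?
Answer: -3715/831798 ≈ -0.0044662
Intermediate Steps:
V(v, h) = 2*v/(h + v) (V(v, h) = (2*v)/(h + v) = 2*v/(h + v))
I = 203 (I = 26*6 + 47 = 156 + 47 = 203)
(I + V(183, -75))/(113 - 46324) = (203 + 2*183/(-75 + 183))/(113 - 46324) = (203 + 2*183/108)/(-46211) = (203 + 2*183*(1/108))*(-1/46211) = (203 + 61/18)*(-1/46211) = (3715/18)*(-1/46211) = -3715/831798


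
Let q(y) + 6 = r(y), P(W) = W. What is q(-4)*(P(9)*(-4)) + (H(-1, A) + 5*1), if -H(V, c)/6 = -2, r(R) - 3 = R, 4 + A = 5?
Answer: 269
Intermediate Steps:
A = 1 (A = -4 + 5 = 1)
r(R) = 3 + R
H(V, c) = 12 (H(V, c) = -6*(-2) = 12)
q(y) = -3 + y (q(y) = -6 + (3 + y) = -3 + y)
q(-4)*(P(9)*(-4)) + (H(-1, A) + 5*1) = (-3 - 4)*(9*(-4)) + (12 + 5*1) = -7*(-36) + (12 + 5) = 252 + 17 = 269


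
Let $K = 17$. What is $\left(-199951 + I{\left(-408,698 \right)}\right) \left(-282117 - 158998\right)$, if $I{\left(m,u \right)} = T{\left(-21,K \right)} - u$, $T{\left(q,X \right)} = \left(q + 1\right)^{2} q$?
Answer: $92214649635$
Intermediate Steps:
$T{\left(q,X \right)} = q \left(1 + q\right)^{2}$ ($T{\left(q,X \right)} = \left(1 + q\right)^{2} q = q \left(1 + q\right)^{2}$)
$I{\left(m,u \right)} = -8400 - u$ ($I{\left(m,u \right)} = - 21 \left(1 - 21\right)^{2} - u = - 21 \left(-20\right)^{2} - u = \left(-21\right) 400 - u = -8400 - u$)
$\left(-199951 + I{\left(-408,698 \right)}\right) \left(-282117 - 158998\right) = \left(-199951 - 9098\right) \left(-282117 - 158998\right) = \left(-199951 - 9098\right) \left(-441115\right) = \left(-209049\right) \left(-441115\right) = 92214649635$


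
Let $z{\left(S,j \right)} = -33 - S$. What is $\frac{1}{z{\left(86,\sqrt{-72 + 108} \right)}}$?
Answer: $- \frac{1}{119} \approx -0.0084034$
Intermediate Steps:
$\frac{1}{z{\left(86,\sqrt{-72 + 108} \right)}} = \frac{1}{-33 - 86} = \frac{1}{-119} = - \frac{1}{119}$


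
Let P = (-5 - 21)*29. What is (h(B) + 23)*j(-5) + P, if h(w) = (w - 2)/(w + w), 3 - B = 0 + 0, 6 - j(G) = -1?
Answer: -3551/6 ≈ -591.83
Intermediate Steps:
j(G) = 7 (j(G) = 6 - 1*(-1) = 6 + 1 = 7)
B = 3 (B = 3 - (0 + 0) = 3 - 1*0 = 3 + 0 = 3)
h(w) = (-2 + w)/(2*w) (h(w) = (-2 + w)/((2*w)) = (-2 + w)*(1/(2*w)) = (-2 + w)/(2*w))
P = -754 (P = -26*29 = -754)
(h(B) + 23)*j(-5) + P = ((½)*(-2 + 3)/3 + 23)*7 - 754 = ((½)*(⅓)*1 + 23)*7 - 754 = (⅙ + 23)*7 - 754 = (139/6)*7 - 754 = 973/6 - 754 = -3551/6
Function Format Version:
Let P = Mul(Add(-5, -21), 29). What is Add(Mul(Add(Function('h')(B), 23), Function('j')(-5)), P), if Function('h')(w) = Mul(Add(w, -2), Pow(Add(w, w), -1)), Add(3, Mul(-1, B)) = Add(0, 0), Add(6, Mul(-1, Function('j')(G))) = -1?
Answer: Rational(-3551, 6) ≈ -591.83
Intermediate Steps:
Function('j')(G) = 7 (Function('j')(G) = Add(6, Mul(-1, -1)) = Add(6, 1) = 7)
B = 3 (B = Add(3, Mul(-1, Add(0, 0))) = Add(3, Mul(-1, 0)) = Add(3, 0) = 3)
Function('h')(w) = Mul(Rational(1, 2), Pow(w, -1), Add(-2, w)) (Function('h')(w) = Mul(Add(-2, w), Pow(Mul(2, w), -1)) = Mul(Add(-2, w), Mul(Rational(1, 2), Pow(w, -1))) = Mul(Rational(1, 2), Pow(w, -1), Add(-2, w)))
P = -754 (P = Mul(-26, 29) = -754)
Add(Mul(Add(Function('h')(B), 23), Function('j')(-5)), P) = Add(Mul(Add(Mul(Rational(1, 2), Pow(3, -1), Add(-2, 3)), 23), 7), -754) = Add(Mul(Add(Mul(Rational(1, 2), Rational(1, 3), 1), 23), 7), -754) = Add(Mul(Add(Rational(1, 6), 23), 7), -754) = Add(Mul(Rational(139, 6), 7), -754) = Add(Rational(973, 6), -754) = Rational(-3551, 6)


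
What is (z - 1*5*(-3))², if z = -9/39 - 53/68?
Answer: 152942689/781456 ≈ 195.72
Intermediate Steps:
z = -893/884 (z = -9*1/39 - 53*1/68 = -3/13 - 53/68 = -893/884 ≈ -1.0102)
(z - 1*5*(-3))² = (-893/884 - 1*5*(-3))² = (-893/884 - 5*(-3))² = (-893/884 + 15)² = (12367/884)² = 152942689/781456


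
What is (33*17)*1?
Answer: 561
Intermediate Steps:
(33*17)*1 = 561*1 = 561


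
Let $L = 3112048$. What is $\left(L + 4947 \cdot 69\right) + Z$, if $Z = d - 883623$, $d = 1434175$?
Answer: $4003943$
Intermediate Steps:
$Z = 550552$ ($Z = 1434175 - 883623 = 550552$)
$\left(L + 4947 \cdot 69\right) + Z = \left(3112048 + 4947 \cdot 69\right) + 550552 = \left(3112048 + 341343\right) + 550552 = 3453391 + 550552 = 4003943$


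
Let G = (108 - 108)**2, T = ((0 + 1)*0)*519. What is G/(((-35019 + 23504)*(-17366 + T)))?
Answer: 0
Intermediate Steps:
T = 0 (T = (1*0)*519 = 0*519 = 0)
G = 0 (G = 0**2 = 0)
G/(((-35019 + 23504)*(-17366 + T))) = 0/(((-35019 + 23504)*(-17366 + 0))) = 0/((-11515*(-17366))) = 0/199969490 = 0*(1/199969490) = 0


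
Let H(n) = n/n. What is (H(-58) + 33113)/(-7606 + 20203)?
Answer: 11038/4199 ≈ 2.6287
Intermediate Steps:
H(n) = 1
(H(-58) + 33113)/(-7606 + 20203) = (1 + 33113)/(-7606 + 20203) = 33114/12597 = 33114*(1/12597) = 11038/4199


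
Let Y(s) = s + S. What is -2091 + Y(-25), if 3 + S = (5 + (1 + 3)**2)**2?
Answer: -1678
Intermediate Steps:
S = 438 (S = -3 + (5 + (1 + 3)**2)**2 = -3 + (5 + 4**2)**2 = -3 + (5 + 16)**2 = -3 + 21**2 = -3 + 441 = 438)
Y(s) = 438 + s (Y(s) = s + 438 = 438 + s)
-2091 + Y(-25) = -2091 + (438 - 25) = -2091 + 413 = -1678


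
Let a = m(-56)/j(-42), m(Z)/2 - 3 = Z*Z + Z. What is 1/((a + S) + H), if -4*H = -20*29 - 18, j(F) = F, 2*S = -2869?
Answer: -21/30068 ≈ -0.00069842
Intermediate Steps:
S = -2869/2 (S = (½)*(-2869) = -2869/2 ≈ -1434.5)
m(Z) = 6 + 2*Z + 2*Z² (m(Z) = 6 + 2*(Z*Z + Z) = 6 + 2*(Z² + Z) = 6 + 2*(Z + Z²) = 6 + (2*Z + 2*Z²) = 6 + 2*Z + 2*Z²)
a = -3083/21 (a = (6 + 2*(-56) + 2*(-56)²)/(-42) = (6 - 112 + 2*3136)*(-1/42) = (6 - 112 + 6272)*(-1/42) = 6166*(-1/42) = -3083/21 ≈ -146.81)
H = 299/2 (H = -(-20*29 - 18)/4 = -(-580 - 18)/4 = -¼*(-598) = 299/2 ≈ 149.50)
1/((a + S) + H) = 1/((-3083/21 - 2869/2) + 299/2) = 1/(-66415/42 + 299/2) = 1/(-30068/21) = -21/30068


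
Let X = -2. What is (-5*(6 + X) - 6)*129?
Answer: -3354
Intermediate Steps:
(-5*(6 + X) - 6)*129 = (-5*(6 - 2) - 6)*129 = (-5*4 - 6)*129 = (-20 - 6)*129 = -26*129 = -3354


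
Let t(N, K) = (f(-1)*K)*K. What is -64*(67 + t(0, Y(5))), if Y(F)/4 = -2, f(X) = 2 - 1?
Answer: -8384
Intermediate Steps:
f(X) = 1
Y(F) = -8 (Y(F) = 4*(-2) = -8)
t(N, K) = K² (t(N, K) = (1*K)*K = K*K = K²)
-64*(67 + t(0, Y(5))) = -64*(67 + (-8)²) = -64*(67 + 64) = -64*131 = -8384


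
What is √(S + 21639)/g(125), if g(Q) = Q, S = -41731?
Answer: 2*I*√5023/125 ≈ 1.134*I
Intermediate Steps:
√(S + 21639)/g(125) = √(-41731 + 21639)/125 = √(-20092)*(1/125) = (2*I*√5023)*(1/125) = 2*I*√5023/125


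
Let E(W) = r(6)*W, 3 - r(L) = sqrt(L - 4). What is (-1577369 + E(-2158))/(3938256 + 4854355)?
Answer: -1583843/8792611 + 2158*sqrt(2)/8792611 ≈ -0.17979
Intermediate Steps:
r(L) = 3 - sqrt(-4 + L) (r(L) = 3 - sqrt(L - 4) = 3 - sqrt(-4 + L))
E(W) = W*(3 - sqrt(2)) (E(W) = (3 - sqrt(-4 + 6))*W = (3 - sqrt(2))*W = W*(3 - sqrt(2)))
(-1577369 + E(-2158))/(3938256 + 4854355) = (-1577369 - 2158*(3 - sqrt(2)))/(3938256 + 4854355) = (-1577369 + (-6474 + 2158*sqrt(2)))/8792611 = (-1583843 + 2158*sqrt(2))*(1/8792611) = -1583843/8792611 + 2158*sqrt(2)/8792611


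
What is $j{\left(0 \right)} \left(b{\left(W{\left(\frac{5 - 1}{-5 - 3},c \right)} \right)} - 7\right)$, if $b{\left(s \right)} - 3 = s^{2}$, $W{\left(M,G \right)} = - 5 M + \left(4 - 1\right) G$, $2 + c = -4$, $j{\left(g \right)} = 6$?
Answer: $\frac{2835}{2} \approx 1417.5$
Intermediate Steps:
$c = -6$ ($c = -2 - 4 = -6$)
$W{\left(M,G \right)} = - 5 M + 3 G$ ($W{\left(M,G \right)} = - 5 M + \left(4 - 1\right) G = - 5 M + 3 G$)
$b{\left(s \right)} = 3 + s^{2}$
$j{\left(0 \right)} \left(b{\left(W{\left(\frac{5 - 1}{-5 - 3},c \right)} \right)} - 7\right) = 6 \left(\left(3 + \left(- 5 \frac{5 - 1}{-5 - 3} + 3 \left(-6\right)\right)^{2}\right) - 7\right) = 6 \left(\left(3 + \left(- 5 \frac{4}{-8} - 18\right)^{2}\right) - 7\right) = 6 \left(\left(3 + \left(- 5 \cdot 4 \left(- \frac{1}{8}\right) - 18\right)^{2}\right) - 7\right) = 6 \left(\left(3 + \left(\left(-5\right) \left(- \frac{1}{2}\right) - 18\right)^{2}\right) - 7\right) = 6 \left(\left(3 + \left(\frac{5}{2} - 18\right)^{2}\right) - 7\right) = 6 \left(\left(3 + \left(- \frac{31}{2}\right)^{2}\right) - 7\right) = 6 \left(\left(3 + \frac{961}{4}\right) - 7\right) = 6 \left(\frac{973}{4} - 7\right) = 6 \cdot \frac{945}{4} = \frac{2835}{2}$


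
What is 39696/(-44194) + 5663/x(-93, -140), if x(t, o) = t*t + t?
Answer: -44684177/189061932 ≈ -0.23635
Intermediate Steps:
x(t, o) = t + t² (x(t, o) = t² + t = t + t²)
39696/(-44194) + 5663/x(-93, -140) = 39696/(-44194) + 5663/((-93*(1 - 93))) = 39696*(-1/44194) + 5663/((-93*(-92))) = -19848/22097 + 5663/8556 = -44684177/189061932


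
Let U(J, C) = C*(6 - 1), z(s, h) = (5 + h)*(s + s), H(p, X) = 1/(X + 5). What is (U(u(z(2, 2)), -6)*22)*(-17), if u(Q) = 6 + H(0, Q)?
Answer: 11220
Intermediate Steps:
H(p, X) = 1/(5 + X)
z(s, h) = 2*s*(5 + h) (z(s, h) = (5 + h)*(2*s) = 2*s*(5 + h))
u(Q) = 6 + 1/(5 + Q)
U(J, C) = 5*C (U(J, C) = C*5 = 5*C)
(U(u(z(2, 2)), -6)*22)*(-17) = ((5*(-6))*22)*(-17) = -30*22*(-17) = -660*(-17) = 11220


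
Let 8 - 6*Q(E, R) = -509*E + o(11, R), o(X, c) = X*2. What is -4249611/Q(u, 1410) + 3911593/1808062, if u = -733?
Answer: 47560819359115/674607820882 ≈ 70.501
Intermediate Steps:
o(X, c) = 2*X
Q(E, R) = -7/3 + 509*E/6 (Q(E, R) = 4/3 - (-509*E + 2*11)/6 = 4/3 - (-509*E + 22)/6 = 4/3 - (22 - 509*E)/6 = 4/3 + (-11/3 + 509*E/6) = -7/3 + 509*E/6)
-4249611/Q(u, 1410) + 3911593/1808062 = -4249611/(-7/3 + (509/6)*(-733)) + 3911593/1808062 = -4249611/(-7/3 - 373097/6) + 3911593*(1/1808062) = -4249611/(-373111/6) + 3911593/1808062 = -4249611*(-6/373111) + 3911593/1808062 = 25497666/373111 + 3911593/1808062 = 47560819359115/674607820882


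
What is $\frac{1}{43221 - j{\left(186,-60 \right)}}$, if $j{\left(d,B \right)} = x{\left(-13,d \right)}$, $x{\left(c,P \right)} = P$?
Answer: $\frac{1}{43035} \approx 2.3237 \cdot 10^{-5}$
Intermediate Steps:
$j{\left(d,B \right)} = d$
$\frac{1}{43221 - j{\left(186,-60 \right)}} = \frac{1}{43221 - 186} = \frac{1}{43035}$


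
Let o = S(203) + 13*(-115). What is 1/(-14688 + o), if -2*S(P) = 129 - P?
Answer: -1/16146 ≈ -6.1935e-5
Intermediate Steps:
S(P) = -129/2 + P/2 (S(P) = -(129 - P)/2 = -129/2 + P/2)
o = -1458 (o = (-129/2 + (½)*203) + 13*(-115) = (-129/2 + 203/2) - 1495 = 37 - 1495 = -1458)
1/(-14688 + o) = 1/(-14688 - 1458) = 1/(-16146) = -1/16146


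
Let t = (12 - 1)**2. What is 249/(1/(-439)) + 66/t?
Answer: -1202415/11 ≈ -1.0931e+5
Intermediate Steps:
t = 121 (t = 11**2 = 121)
249/(1/(-439)) + 66/t = 249/(1/(-439)) + 66/121 = 249/(-1/439) + 66*(1/121) = 249*(-439) + 6/11 = -109311 + 6/11 = -1202415/11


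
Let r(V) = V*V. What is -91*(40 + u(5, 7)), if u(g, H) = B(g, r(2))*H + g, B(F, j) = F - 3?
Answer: -5369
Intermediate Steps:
r(V) = V**2
B(F, j) = -3 + F
u(g, H) = g + H*(-3 + g) (u(g, H) = (-3 + g)*H + g = H*(-3 + g) + g = g + H*(-3 + g))
-91*(40 + u(5, 7)) = -91*(40 + (5 + 7*(-3 + 5))) = -91*(40 + (5 + 7*2)) = -91*(40 + (5 + 14)) = -91*(40 + 19) = -91*59 = -5369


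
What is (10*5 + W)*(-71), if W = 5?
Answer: -3905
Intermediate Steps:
(10*5 + W)*(-71) = (10*5 + 5)*(-71) = (50 + 5)*(-71) = 55*(-71) = -3905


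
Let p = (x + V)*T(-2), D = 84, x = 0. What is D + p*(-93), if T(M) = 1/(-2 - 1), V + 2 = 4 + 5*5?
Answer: 921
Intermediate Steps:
V = 27 (V = -2 + (4 + 5*5) = -2 + (4 + 25) = -2 + 29 = 27)
T(M) = -⅓ (T(M) = 1/(-3) = -⅓)
p = -9 (p = (0 + 27)*(-⅓) = 27*(-⅓) = -9)
D + p*(-93) = 84 - 9*(-93) = 84 + 837 = 921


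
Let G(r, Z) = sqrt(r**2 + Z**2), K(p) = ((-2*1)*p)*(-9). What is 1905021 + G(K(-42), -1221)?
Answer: 1905021 + 3*sqrt(229153) ≈ 1.9065e+6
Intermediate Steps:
K(p) = 18*p (K(p) = -2*p*(-9) = 18*p)
G(r, Z) = sqrt(Z**2 + r**2)
1905021 + G(K(-42), -1221) = 1905021 + sqrt((-1221)**2 + (18*(-42))**2) = 1905021 + sqrt(1490841 + (-756)**2) = 1905021 + sqrt(1490841 + 571536) = 1905021 + sqrt(2062377) = 1905021 + 3*sqrt(229153)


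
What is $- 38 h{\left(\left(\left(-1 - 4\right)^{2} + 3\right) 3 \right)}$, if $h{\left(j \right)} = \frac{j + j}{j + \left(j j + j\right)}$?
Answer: $- \frac{38}{43} \approx -0.88372$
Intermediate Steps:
$h{\left(j \right)} = \frac{2 j}{j^{2} + 2 j}$ ($h{\left(j \right)} = \frac{2 j}{j + \left(j^{2} + j\right)} = \frac{2 j}{j + \left(j + j^{2}\right)} = \frac{2 j}{j^{2} + 2 j}$)
$- 38 h{\left(\left(\left(-1 - 4\right)^{2} + 3\right) 3 \right)} = - 38 \frac{2}{2 + \left(\left(-1 - 4\right)^{2} + 3\right) 3} = - 38 \frac{2}{2 + \left(\left(-5\right)^{2} + 3\right) 3} = - 38 \frac{2}{2 + \left(25 + 3\right) 3} = - 38 \frac{2}{2 + 28 \cdot 3} = - 38 \frac{2}{2 + 84} = - 38 \cdot \frac{2}{86} = - 38 \cdot 2 \cdot \frac{1}{86} = \left(-38\right) \frac{1}{43} = - \frac{38}{43}$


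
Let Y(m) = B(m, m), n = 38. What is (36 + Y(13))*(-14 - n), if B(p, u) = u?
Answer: -2548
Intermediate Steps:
Y(m) = m
(36 + Y(13))*(-14 - n) = (36 + 13)*(-14 - 1*38) = 49*(-14 - 38) = 49*(-52) = -2548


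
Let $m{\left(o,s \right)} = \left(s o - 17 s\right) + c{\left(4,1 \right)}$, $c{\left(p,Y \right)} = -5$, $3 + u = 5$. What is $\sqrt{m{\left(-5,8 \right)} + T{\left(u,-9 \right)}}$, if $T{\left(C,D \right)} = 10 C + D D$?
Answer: $4 i \sqrt{5} \approx 8.9443 i$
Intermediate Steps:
$u = 2$ ($u = -3 + 5 = 2$)
$m{\left(o,s \right)} = -5 - 17 s + o s$ ($m{\left(o,s \right)} = \left(s o - 17 s\right) - 5 = \left(o s - 17 s\right) - 5 = \left(- 17 s + o s\right) - 5 = -5 - 17 s + o s$)
$T{\left(C,D \right)} = D^{2} + 10 C$ ($T{\left(C,D \right)} = 10 C + D^{2} = D^{2} + 10 C$)
$\sqrt{m{\left(-5,8 \right)} + T{\left(u,-9 \right)}} = \sqrt{\left(-5 - 136 - 40\right) + \left(\left(-9\right)^{2} + 10 \cdot 2\right)} = \sqrt{\left(-5 - 136 - 40\right) + \left(81 + 20\right)} = \sqrt{-181 + 101} = \sqrt{-80} = 4 i \sqrt{5}$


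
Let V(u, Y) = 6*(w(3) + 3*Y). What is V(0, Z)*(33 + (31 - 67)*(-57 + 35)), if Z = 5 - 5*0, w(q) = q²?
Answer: 118800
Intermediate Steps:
Z = 5 (Z = 5 + 0 = 5)
V(u, Y) = 54 + 18*Y (V(u, Y) = 6*(3² + 3*Y) = 6*(9 + 3*Y) = 54 + 18*Y)
V(0, Z)*(33 + (31 - 67)*(-57 + 35)) = (54 + 18*5)*(33 + (31 - 67)*(-57 + 35)) = (54 + 90)*(33 - 36*(-22)) = 144*(33 + 792) = 144*825 = 118800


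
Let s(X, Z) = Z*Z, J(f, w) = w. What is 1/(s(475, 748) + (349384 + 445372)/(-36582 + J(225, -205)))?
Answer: 36787/20581678892 ≈ 1.7874e-6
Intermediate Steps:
s(X, Z) = Z**2
1/(s(475, 748) + (349384 + 445372)/(-36582 + J(225, -205))) = 1/(748**2 + (349384 + 445372)/(-36582 - 205)) = 1/(559504 + 794756/(-36787)) = 1/(559504 + 794756*(-1/36787)) = 1/(559504 - 794756/36787) = 1/(20581678892/36787) = 36787/20581678892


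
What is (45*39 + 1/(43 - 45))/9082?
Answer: 3509/18164 ≈ 0.19318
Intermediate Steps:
(45*39 + 1/(43 - 45))/9082 = (1755 + 1/(-2))*(1/9082) = (1755 - ½)*(1/9082) = (3509/2)*(1/9082) = 3509/18164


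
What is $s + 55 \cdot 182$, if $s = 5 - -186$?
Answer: $10201$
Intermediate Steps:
$s = 191$ ($s = 5 + 186 = 191$)
$s + 55 \cdot 182 = 191 + 55 \cdot 182 = 191 + 10010 = 10201$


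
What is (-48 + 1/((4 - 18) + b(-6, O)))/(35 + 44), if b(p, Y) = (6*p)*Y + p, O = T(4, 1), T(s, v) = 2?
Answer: -4417/7268 ≈ -0.60773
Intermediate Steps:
O = 2
b(p, Y) = p + 6*Y*p (b(p, Y) = 6*Y*p + p = p + 6*Y*p)
(-48 + 1/((4 - 18) + b(-6, O)))/(35 + 44) = (-48 + 1/((4 - 18) - 6*(1 + 6*2)))/(35 + 44) = (-48 + 1/(-14 - 6*(1 + 12)))/79 = (-48 + 1/(-14 - 6*13))*(1/79) = (-48 + 1/(-14 - 78))*(1/79) = (-48 + 1/(-92))*(1/79) = (-48 - 1/92)*(1/79) = -4417/92*1/79 = -4417/7268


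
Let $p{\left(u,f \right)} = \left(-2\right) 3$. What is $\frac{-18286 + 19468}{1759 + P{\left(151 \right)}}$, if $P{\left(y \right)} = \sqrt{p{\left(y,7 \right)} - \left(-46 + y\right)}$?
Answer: $\frac{1039569}{1547096} - \frac{591 i \sqrt{111}}{1547096} \approx 0.67195 - 0.0040247 i$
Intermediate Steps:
$p{\left(u,f \right)} = -6$
$P{\left(y \right)} = \sqrt{40 - y}$ ($P{\left(y \right)} = \sqrt{-6 - \left(-46 + y\right)} = \sqrt{40 - y}$)
$\frac{-18286 + 19468}{1759 + P{\left(151 \right)}} = \frac{-18286 + 19468}{1759 + \sqrt{40 - 151}} = \frac{1182}{1759 + \sqrt{40 - 151}} = \frac{1182}{1759 + \sqrt{-111}} = \frac{1182}{1759 + i \sqrt{111}}$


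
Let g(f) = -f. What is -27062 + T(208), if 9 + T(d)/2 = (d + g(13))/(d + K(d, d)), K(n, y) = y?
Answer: -433265/16 ≈ -27079.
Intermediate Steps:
T(d) = -18 + (-13 + d)/d (T(d) = -18 + 2*((d - 1*13)/(d + d)) = -18 + 2*((d - 13)/((2*d))) = -18 + 2*((-13 + d)*(1/(2*d))) = -18 + 2*((-13 + d)/(2*d)) = -18 + (-13 + d)/d)
-27062 + T(208) = -27062 + (-17 - 13/208) = -27062 + (-17 - 13*1/208) = -27062 + (-17 - 1/16) = -27062 - 273/16 = -433265/16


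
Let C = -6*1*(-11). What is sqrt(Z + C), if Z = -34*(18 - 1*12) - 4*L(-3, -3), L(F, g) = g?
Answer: 3*I*sqrt(14) ≈ 11.225*I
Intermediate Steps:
C = 66 (C = -6*(-11) = 66)
Z = -192 (Z = -34*(18 - 1*12) - 4*(-3) = -34*(18 - 12) + 12 = -34*6 + 12 = -204 + 12 = -192)
sqrt(Z + C) = sqrt(-192 + 66) = sqrt(-126) = 3*I*sqrt(14)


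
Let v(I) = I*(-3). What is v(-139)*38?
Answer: 15846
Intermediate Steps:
v(I) = -3*I
v(-139)*38 = -3*(-139)*38 = 417*38 = 15846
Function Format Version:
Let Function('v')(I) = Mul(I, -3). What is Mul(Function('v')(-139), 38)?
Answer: 15846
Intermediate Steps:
Function('v')(I) = Mul(-3, I)
Mul(Function('v')(-139), 38) = Mul(Mul(-3, -139), 38) = Mul(417, 38) = 15846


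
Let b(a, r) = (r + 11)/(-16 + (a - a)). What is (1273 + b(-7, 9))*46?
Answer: 117001/2 ≈ 58501.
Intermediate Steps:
b(a, r) = -11/16 - r/16 (b(a, r) = (11 + r)/(-16 + 0) = (11 + r)/(-16) = (11 + r)*(-1/16) = -11/16 - r/16)
(1273 + b(-7, 9))*46 = (1273 + (-11/16 - 1/16*9))*46 = (1273 + (-11/16 - 9/16))*46 = (1273 - 5/4)*46 = (5087/4)*46 = 117001/2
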